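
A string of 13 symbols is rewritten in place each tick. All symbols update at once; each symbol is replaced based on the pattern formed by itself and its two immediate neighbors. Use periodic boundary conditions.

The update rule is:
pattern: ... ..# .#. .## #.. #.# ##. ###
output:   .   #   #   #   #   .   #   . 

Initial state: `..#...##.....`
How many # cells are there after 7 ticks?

5

tick 1: .###.####....
tick 2: ##.#.#..##...
tick 3: ##.#.######.#
tick 4: .#.#.#....#.#
tick 5: .#.#.##..##.#
tick 6: .#.#.######.#
tick 7: .#.#.#....#.#
count of #: 5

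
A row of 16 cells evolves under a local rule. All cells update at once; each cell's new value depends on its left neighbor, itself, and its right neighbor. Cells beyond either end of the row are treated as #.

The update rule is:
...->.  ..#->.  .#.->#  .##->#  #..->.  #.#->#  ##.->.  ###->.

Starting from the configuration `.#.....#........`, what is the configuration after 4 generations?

##.....#........
.......#........
.......#........  (fixed point — unchanged through generation 4)

.......#........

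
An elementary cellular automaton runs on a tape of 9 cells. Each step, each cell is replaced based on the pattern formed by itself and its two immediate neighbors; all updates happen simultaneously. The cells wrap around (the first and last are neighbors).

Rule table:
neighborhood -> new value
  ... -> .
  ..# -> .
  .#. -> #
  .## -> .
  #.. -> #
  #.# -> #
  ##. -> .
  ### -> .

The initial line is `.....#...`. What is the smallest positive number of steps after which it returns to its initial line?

step 1: .....##..
step 2: .......#.
step 3: .......##
step 4: #........
step 5: ##.......
step 6: ..#......
step 7: ..##.....
step 8: ....#....
step 9: ....##...
step 10: ......#..
step 11: ......##.
step 12: ........#
step 13: #.......#
step 14: .#.......
step 15: .##......
step 16: ...#.....
step 17: ...##....
step 18: .....#...

18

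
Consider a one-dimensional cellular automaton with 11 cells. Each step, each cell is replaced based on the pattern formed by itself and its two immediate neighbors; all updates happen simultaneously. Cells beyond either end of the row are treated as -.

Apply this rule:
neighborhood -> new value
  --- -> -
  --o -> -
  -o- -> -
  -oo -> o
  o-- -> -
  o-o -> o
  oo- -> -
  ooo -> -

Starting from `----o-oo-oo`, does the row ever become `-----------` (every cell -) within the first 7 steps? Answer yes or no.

yes

-----oo-oo-
-----o-oo--
------oo---
------o----
-----------
all cells are - at step 5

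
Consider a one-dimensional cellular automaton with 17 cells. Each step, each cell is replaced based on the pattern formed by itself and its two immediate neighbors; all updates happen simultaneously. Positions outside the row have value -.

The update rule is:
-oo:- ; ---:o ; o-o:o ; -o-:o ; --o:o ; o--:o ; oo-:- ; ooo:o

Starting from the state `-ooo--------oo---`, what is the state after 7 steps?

o-o-oooooooo--ooo
oooo-oooooo-oo-o-
-oo-o-oooo-o--ooo
o--ooo-oo-oooo-o-
ooo-o-o--o-oo-ooo
-o-oooooooo--o-o-
ooo-oooooo-oooooo

ooo-oooooo-oooooo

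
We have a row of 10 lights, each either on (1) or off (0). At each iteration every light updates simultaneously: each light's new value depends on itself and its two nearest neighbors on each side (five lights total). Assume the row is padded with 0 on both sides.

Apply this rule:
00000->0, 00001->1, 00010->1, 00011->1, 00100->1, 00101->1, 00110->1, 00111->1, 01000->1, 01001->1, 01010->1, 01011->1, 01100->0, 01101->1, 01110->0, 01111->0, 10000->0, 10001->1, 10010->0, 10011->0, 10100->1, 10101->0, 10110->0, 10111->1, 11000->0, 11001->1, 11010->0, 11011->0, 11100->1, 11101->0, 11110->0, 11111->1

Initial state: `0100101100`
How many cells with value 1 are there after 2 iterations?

iteration 1: 1110110000
iteration 2: 1000000000
count of 1: 1

1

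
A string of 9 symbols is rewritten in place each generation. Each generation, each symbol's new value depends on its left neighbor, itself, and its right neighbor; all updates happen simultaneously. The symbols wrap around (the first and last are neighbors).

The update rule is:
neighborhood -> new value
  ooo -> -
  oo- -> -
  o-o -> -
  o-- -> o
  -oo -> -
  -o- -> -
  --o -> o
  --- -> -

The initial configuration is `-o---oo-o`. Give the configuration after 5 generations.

o-----o--

--o-o----
-o---o---
o-o-o-o--
-------oo
o-----o--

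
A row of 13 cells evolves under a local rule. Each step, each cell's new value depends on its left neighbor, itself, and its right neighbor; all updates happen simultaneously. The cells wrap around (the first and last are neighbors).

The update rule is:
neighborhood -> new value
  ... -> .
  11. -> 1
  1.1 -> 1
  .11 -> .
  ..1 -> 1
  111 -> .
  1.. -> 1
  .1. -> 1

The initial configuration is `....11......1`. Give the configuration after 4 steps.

1..1.11.....1

step 1: 1..1.11....11
step 2: 11111.11..1..
step 3: ....11.111111
step 4: 1..1.11.....1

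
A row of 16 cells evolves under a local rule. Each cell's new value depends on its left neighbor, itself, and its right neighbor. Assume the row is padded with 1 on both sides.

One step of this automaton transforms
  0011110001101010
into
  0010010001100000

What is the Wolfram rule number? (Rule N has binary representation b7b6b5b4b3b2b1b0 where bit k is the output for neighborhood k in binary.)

72

position 3: 111 → 0  (bit 7 = 0)
position 5: 110 → 1  (bit 6 = 1)
position 11: 101 → 0  (bit 5 = 0)
position 0: 100 → 0  (bit 4 = 0)
position 2: 011 → 1  (bit 3 = 1)
position 12: 010 → 0  (bit 2 = 0)
position 1: 001 → 0  (bit 1 = 0)
position 7: 000 → 0  (bit 0 = 0)
bits b7..b0 = 01001000 = 72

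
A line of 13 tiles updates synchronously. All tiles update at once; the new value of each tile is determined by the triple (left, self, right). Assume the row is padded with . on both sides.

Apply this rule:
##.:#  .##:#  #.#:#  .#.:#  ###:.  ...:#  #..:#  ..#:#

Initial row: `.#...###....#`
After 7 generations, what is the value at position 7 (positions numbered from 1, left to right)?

.

######.######
#....###....#
######.######  (repeats generation 1; period 2)
generation 7: ######.######
position 7 holds .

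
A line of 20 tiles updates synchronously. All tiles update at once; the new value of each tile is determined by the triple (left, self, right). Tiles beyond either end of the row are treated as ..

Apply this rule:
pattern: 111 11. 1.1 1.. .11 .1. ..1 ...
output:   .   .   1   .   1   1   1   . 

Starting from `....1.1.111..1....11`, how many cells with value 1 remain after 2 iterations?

...111111...11...11.
..11.......11...11..
count of 1: 6

6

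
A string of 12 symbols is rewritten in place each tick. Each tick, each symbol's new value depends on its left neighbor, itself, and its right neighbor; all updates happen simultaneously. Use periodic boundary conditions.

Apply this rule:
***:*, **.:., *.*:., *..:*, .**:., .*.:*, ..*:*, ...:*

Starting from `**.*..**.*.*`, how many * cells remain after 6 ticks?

*..***...*..
***.*.******
**..*..*****
*.*****.****
...***...***
***.*.***.*.
count of *: 8

8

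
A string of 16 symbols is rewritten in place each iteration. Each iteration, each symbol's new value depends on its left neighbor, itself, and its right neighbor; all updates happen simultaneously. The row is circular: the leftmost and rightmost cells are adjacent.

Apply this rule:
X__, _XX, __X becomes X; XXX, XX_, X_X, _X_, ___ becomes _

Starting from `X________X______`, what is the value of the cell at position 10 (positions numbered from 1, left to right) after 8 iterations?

_X______X_X____X
__X____X___X__X_
_X_X__X_X_X_XX_X
____XX______X___
___XX_X____X_X__
__XX___X__X___X_
_XX_X_X_XX_X_X_X
_X______X_______
position 10 holds _

_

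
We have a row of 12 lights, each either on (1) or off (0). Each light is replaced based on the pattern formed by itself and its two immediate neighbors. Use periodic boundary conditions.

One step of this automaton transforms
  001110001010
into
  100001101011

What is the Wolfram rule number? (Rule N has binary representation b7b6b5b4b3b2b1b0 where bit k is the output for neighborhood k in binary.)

position 3: 111 → 0  (bit 7 = 0)
position 4: 110 → 0  (bit 6 = 0)
position 9: 101 → 0  (bit 5 = 0)
position 5: 100 → 1  (bit 4 = 1)
position 2: 011 → 0  (bit 3 = 0)
position 8: 010 → 1  (bit 2 = 1)
position 1: 001 → 0  (bit 1 = 0)
position 0: 000 → 1  (bit 0 = 1)
bits b7..b0 = 00010101 = 21

21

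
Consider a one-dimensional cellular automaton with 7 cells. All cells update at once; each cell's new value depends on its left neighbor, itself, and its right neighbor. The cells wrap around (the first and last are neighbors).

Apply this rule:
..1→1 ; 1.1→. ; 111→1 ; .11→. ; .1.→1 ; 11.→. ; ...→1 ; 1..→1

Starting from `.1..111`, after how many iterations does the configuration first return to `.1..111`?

7

.111.1.
1.1..11
..111.1
11.1..1
1..111.
111.1..
.1..111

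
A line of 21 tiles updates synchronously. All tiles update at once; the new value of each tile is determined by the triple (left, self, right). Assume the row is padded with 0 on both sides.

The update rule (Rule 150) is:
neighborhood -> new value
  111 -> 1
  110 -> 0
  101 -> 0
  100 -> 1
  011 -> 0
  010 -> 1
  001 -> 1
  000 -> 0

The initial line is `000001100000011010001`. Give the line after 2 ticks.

000111111001110100000

000010010000100011011
000111111001110100000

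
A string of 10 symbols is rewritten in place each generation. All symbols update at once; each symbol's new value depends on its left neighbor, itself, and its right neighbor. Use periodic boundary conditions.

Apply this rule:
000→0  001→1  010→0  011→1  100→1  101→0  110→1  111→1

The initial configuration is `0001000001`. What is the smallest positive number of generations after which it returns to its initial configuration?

1010100010
0000010100
0000100010
0001010101
1010000000
0001000001

6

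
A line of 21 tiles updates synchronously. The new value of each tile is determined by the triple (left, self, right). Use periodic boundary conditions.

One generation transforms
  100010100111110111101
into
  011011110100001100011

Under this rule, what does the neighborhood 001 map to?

At position 3 the neighborhood is 001; the next row has 0 there.

0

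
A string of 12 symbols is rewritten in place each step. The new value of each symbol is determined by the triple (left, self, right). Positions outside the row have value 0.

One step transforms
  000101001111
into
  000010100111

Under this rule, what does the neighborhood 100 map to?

1

At position 6 the neighborhood is 100; the next row has 1 there.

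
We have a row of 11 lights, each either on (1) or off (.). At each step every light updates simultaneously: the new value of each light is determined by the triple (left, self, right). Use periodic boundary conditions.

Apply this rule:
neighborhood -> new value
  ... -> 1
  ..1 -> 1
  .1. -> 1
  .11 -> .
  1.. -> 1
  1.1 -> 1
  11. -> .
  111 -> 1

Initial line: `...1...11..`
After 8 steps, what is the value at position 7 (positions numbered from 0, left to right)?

1

1111111..11
111111.11.1
11111.1..1.
.111.111111
1.1.1.1111.
111111.11.1  (repeats step 2; period 4)
step 8: .111.111111
position 7 holds 1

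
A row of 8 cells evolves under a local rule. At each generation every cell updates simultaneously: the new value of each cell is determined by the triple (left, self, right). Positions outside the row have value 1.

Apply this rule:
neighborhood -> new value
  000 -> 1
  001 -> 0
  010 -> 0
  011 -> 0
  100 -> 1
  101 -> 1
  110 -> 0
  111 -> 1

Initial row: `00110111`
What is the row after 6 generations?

10001011
01100101
10010010
01001001
10100100
01010010

01010010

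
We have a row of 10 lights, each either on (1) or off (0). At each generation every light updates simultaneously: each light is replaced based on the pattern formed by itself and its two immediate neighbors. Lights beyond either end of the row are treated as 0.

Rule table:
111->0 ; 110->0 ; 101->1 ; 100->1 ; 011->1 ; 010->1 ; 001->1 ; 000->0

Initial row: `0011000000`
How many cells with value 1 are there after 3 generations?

0110100000
1101110000
1011001000
count of 1: 4

4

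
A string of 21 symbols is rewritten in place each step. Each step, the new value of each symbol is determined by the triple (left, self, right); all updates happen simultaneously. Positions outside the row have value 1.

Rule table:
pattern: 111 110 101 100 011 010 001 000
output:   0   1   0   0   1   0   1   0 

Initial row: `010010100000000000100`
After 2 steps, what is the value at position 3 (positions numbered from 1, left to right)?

000100000000000001001
001000000000000010011
position 3 holds 1

1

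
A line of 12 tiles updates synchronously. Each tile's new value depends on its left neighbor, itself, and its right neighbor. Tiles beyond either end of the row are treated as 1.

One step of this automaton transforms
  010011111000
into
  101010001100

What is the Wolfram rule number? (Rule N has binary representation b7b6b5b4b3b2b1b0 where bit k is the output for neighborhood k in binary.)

position 5: 111 → 0  (bit 7 = 0)
position 8: 110 → 1  (bit 6 = 1)
position 0: 101 → 1  (bit 5 = 1)
position 2: 100 → 1  (bit 4 = 1)
position 4: 011 → 1  (bit 3 = 1)
position 1: 010 → 0  (bit 2 = 0)
position 3: 001 → 0  (bit 1 = 0)
position 10: 000 → 0  (bit 0 = 0)
bits b7..b0 = 01111000 = 120

120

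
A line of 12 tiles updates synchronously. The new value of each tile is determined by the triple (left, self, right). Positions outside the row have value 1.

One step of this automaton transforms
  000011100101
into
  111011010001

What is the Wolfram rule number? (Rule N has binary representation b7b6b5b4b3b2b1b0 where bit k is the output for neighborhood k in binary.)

153

position 5: 111 → 1  (bit 7 = 1)
position 6: 110 → 0  (bit 6 = 0)
position 10: 101 → 0  (bit 5 = 0)
position 0: 100 → 1  (bit 4 = 1)
position 4: 011 → 1  (bit 3 = 1)
position 9: 010 → 0  (bit 2 = 0)
position 3: 001 → 0  (bit 1 = 0)
position 1: 000 → 1  (bit 0 = 1)
bits b7..b0 = 10011001 = 153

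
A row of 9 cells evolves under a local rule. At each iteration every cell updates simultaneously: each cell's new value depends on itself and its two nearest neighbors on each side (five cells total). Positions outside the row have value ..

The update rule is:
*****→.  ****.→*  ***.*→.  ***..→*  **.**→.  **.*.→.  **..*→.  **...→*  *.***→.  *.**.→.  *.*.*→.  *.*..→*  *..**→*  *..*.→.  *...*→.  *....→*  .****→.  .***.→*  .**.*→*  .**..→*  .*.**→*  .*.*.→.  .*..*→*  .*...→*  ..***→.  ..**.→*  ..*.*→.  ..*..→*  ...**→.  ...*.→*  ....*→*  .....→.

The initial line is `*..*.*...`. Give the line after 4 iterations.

..***..**

iteration 1: **...***.
iteration 2: ***...***
iteration 3: .***...**
iteration 4: ..***..**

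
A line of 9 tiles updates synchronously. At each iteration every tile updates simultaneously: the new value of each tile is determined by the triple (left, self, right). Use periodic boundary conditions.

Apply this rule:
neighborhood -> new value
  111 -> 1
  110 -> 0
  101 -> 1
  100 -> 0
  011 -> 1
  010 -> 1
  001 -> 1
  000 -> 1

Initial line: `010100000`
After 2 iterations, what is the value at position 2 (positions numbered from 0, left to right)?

1

111101111
111011111
position 2 holds 1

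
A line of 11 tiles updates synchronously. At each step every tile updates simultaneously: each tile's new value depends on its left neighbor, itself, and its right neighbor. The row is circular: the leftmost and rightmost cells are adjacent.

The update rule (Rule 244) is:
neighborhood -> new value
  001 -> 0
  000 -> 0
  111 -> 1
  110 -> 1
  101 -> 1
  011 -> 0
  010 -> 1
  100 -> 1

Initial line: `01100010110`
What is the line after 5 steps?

10110011001

00110011011
10011001101
11001100110
01100110011
10110011001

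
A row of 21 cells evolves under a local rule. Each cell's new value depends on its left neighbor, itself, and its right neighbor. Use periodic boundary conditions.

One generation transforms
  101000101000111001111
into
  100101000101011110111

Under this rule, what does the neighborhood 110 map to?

At position 0 the neighborhood is 110; the next row has 1 there.

1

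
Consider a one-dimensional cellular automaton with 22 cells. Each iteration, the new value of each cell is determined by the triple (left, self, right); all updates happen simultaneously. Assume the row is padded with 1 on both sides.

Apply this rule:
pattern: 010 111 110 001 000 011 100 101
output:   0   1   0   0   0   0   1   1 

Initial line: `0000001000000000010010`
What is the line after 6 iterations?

1000000100000000001001
0100000010000000000100
1010000001000000000010
0101000000100000000001
1010100000010000000000
0101010000001000000000

0101010000001000000000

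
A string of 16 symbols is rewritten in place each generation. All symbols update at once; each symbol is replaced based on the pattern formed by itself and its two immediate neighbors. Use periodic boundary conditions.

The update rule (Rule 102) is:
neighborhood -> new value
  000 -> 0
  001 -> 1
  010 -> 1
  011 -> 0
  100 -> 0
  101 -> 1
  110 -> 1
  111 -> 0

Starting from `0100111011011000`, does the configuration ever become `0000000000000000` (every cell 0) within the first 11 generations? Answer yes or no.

generation 1: 1101001101101000
generation 2: 0111010110111001
generation 3: 1001111011001011
generation 4: 1010001101011100
generation 5: 1110010111100101
generation 6: 0010111000101110
generation 7: 0111001001110010
generation 8: 1001011010010110
generation 9: 1011101110111011
generation 10: 1100110011001100
generation 11: 0101010101010101
generation 11 is 0101010101010101, still not uniform 0

no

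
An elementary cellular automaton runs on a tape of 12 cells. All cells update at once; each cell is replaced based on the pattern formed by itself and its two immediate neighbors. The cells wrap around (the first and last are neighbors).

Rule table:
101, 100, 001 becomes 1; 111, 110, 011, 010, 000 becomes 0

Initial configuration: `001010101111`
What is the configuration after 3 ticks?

110101010110

tick 1: 110101010000
tick 2: 001010101001
tick 3: 110101010110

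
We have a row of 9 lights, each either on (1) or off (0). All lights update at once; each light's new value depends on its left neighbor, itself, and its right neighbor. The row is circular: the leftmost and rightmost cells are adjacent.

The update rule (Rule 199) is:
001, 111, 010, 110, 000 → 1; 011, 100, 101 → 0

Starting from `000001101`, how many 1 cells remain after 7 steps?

step 1: 011110101
step 2: 001110101
step 3: 010110101
step 4: 010010101
step 5: 010110101  (repeats step 3; period 2)
step 7: 010110101
count of 1: 5

5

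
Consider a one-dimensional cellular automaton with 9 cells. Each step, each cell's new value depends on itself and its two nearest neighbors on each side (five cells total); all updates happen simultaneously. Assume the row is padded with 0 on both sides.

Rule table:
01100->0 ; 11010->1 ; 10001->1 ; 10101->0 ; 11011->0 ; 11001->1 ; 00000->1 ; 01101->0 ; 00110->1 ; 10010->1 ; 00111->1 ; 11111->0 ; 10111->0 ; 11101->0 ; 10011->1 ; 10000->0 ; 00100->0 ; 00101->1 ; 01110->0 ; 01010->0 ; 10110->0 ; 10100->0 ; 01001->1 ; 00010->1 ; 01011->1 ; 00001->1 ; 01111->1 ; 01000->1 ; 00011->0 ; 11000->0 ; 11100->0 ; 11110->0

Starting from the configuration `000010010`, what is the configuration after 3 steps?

100011101

111101101
110000010
100011101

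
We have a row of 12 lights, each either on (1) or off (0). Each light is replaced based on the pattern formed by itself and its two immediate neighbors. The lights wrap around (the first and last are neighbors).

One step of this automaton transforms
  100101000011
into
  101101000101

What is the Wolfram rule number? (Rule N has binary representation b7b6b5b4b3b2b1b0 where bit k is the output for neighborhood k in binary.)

position 11: 111 → 1  (bit 7 = 1)
position 0: 110 → 1  (bit 6 = 1)
position 4: 101 → 0  (bit 5 = 0)
position 1: 100 → 0  (bit 4 = 0)
position 10: 011 → 0  (bit 3 = 0)
position 3: 010 → 1  (bit 2 = 1)
position 2: 001 → 1  (bit 1 = 1)
position 7: 000 → 0  (bit 0 = 0)
bits b7..b0 = 11000110 = 198

198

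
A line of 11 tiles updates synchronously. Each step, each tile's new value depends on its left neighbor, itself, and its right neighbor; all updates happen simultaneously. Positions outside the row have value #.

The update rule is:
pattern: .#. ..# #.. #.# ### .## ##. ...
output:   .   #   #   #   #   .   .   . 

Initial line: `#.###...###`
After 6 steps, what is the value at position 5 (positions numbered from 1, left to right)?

.#.#.#.#.##
#.#.#.#.#.#
.#.#.#.#.#.
#.#.#.#.#.#  (repeats step 2; period 2)
step 6: #.#.#.#.#.#
position 5 holds #

#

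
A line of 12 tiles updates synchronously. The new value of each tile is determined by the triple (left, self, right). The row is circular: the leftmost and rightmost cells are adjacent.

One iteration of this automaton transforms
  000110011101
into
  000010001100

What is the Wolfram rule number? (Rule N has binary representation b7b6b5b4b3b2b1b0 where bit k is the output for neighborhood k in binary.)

position 8: 111 → 1  (bit 7 = 1)
position 4: 110 → 1  (bit 6 = 1)
position 10: 101 → 0  (bit 5 = 0)
position 0: 100 → 0  (bit 4 = 0)
position 3: 011 → 0  (bit 3 = 0)
position 11: 010 → 0  (bit 2 = 0)
position 2: 001 → 0  (bit 1 = 0)
position 1: 000 → 0  (bit 0 = 0)
bits b7..b0 = 11000000 = 192

192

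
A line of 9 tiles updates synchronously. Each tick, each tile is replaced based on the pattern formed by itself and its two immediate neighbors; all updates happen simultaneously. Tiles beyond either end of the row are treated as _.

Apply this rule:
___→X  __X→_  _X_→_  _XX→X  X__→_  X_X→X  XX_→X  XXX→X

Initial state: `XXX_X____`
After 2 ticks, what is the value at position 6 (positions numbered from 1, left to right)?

tick 1: XXXX__XXX
tick 2: XXXX__XXX
position 6 holds _

_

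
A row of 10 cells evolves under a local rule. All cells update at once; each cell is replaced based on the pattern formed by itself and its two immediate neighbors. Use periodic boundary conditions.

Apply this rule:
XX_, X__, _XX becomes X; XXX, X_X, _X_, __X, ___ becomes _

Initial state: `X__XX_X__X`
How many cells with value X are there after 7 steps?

3

XX_XX__X_X
_X_XXX___X
___X_XX___
_____XXX__
_____X_XX_
_______XXX
X______X_X
count of X: 3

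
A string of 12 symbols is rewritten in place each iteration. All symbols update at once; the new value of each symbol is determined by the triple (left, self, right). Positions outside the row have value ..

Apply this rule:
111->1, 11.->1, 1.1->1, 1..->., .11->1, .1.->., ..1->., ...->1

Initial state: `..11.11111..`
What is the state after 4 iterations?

1.11111111.1
.1111111111.
.1111111111.  (fixed point — unchanged through iteration 4)

.1111111111.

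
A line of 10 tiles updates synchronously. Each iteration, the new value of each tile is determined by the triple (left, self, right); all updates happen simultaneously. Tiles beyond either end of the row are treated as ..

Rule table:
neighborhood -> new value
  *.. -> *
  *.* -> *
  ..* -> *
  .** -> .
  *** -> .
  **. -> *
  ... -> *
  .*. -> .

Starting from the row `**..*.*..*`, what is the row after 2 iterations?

*..**.*.**

.***.*.**.
*..**.*.**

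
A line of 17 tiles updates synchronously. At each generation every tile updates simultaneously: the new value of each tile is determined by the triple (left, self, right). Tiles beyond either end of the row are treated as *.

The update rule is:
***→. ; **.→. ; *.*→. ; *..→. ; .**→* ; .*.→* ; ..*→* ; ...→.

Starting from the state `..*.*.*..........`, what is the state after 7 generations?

.**.*.*.........*
.*..*.*........**
.*.**.*.......**.
.*.*..*......**..
.*.*.**.....**..*
.*.*.*.....**..**
.*.*.*....**..**.

.*.*.*....**..**.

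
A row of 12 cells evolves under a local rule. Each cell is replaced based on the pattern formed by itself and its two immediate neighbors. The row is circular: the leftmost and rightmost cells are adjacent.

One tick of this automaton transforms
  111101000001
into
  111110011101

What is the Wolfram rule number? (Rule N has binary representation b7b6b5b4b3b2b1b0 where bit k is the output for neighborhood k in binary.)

position 0: 111 → 1  (bit 7 = 1)
position 3: 110 → 1  (bit 6 = 1)
position 4: 101 → 1  (bit 5 = 1)
position 6: 100 → 0  (bit 4 = 0)
position 11: 011 → 1  (bit 3 = 1)
position 5: 010 → 0  (bit 2 = 0)
position 10: 001 → 0  (bit 1 = 0)
position 7: 000 → 1  (bit 0 = 1)
bits b7..b0 = 11101001 = 233

233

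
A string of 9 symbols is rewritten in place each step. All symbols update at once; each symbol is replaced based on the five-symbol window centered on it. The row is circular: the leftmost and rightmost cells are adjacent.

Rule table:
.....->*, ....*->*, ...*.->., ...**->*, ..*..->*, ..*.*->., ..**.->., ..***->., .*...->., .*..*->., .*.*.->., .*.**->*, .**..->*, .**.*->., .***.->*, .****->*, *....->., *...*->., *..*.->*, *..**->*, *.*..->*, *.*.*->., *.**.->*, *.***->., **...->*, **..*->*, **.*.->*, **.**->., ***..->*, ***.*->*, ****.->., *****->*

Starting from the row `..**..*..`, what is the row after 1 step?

**.****..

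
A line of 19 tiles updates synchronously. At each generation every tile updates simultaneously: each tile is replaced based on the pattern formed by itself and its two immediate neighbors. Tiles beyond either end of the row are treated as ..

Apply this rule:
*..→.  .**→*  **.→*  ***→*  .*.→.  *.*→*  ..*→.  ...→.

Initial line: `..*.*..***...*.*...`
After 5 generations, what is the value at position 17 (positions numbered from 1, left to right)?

...*...***....*....
.......***.........
.......***.........  (fixed point — unchanged through generation 5)
position 17 holds .

.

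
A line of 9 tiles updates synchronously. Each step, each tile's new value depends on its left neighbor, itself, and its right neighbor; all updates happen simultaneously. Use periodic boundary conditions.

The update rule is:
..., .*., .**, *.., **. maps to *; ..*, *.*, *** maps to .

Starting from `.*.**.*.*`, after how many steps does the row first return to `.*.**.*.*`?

step 1: .*.**.*.*

1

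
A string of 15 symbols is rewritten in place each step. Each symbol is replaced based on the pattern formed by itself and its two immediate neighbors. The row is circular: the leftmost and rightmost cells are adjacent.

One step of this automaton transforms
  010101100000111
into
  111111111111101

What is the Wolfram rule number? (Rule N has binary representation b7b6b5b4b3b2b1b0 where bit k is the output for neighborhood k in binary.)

127

position 13: 111 → 0  (bit 7 = 0)
position 6: 110 → 1  (bit 6 = 1)
position 0: 101 → 1  (bit 5 = 1)
position 7: 100 → 1  (bit 4 = 1)
position 5: 011 → 1  (bit 3 = 1)
position 1: 010 → 1  (bit 2 = 1)
position 11: 001 → 1  (bit 1 = 1)
position 8: 000 → 1  (bit 0 = 1)
bits b7..b0 = 01111111 = 127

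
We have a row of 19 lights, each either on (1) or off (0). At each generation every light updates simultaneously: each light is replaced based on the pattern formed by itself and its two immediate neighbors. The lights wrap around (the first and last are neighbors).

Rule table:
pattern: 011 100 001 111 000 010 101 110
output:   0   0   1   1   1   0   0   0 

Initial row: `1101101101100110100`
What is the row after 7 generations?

0000000000001000001
0111111111110011110
1011111111100101100
0001111111001000001
0110111110010011110
1000011100100101100
0011101001001000001

0011101001001000001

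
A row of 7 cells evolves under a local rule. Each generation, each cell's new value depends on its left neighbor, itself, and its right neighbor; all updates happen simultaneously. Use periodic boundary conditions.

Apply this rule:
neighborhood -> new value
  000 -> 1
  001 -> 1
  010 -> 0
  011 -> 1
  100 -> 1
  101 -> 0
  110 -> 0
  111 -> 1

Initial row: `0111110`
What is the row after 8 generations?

1111100

1111101
1111001
1110111
1100111
1011111
0011111
1111110
1111100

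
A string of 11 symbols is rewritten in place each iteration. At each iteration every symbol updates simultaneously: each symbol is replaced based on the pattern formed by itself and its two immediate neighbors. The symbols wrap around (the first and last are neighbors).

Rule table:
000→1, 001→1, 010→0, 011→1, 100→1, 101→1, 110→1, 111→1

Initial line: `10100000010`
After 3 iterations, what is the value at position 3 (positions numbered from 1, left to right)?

iteration 1: 01011111101
iteration 2: 10111111110
iteration 3: 01111111111
position 3 holds 1

1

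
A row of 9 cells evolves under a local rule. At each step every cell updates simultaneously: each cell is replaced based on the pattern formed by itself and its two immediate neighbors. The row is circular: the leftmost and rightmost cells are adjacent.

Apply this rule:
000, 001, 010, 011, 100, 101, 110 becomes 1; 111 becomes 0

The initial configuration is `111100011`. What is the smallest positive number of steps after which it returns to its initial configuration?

000111110
111100011

2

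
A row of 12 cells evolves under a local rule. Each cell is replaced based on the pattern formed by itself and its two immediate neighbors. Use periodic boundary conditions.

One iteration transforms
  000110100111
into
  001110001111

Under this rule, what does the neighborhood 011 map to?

1

At position 3 the neighborhood is 011; the next row has 1 there.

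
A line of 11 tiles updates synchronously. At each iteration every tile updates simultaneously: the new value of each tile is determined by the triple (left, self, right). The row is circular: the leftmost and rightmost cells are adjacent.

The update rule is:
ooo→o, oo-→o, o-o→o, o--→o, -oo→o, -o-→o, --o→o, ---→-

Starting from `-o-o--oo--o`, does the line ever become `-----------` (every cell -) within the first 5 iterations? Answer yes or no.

no

iteration 1: ooooooooooo
iteration 2: ooooooooooo  (fixed point — unchanged through iteration 5)
iteration 5 is ooooooooooo, still not uniform -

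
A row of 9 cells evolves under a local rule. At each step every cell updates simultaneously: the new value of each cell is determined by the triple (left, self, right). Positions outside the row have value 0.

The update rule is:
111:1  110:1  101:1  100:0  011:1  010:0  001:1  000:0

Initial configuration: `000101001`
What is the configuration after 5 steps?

100100000

001010010
010100100
101001000
010010000
100100000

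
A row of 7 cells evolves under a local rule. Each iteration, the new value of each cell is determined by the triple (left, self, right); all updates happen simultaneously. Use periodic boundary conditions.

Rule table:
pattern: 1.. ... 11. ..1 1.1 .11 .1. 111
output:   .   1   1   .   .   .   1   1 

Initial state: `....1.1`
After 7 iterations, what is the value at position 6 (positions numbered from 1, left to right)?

iteration 1: .11.1.1
iteration 2: ..1.1.1
iteration 3: ..1.1.1  (fixed point — unchanged through iteration 7)
position 6 holds .

.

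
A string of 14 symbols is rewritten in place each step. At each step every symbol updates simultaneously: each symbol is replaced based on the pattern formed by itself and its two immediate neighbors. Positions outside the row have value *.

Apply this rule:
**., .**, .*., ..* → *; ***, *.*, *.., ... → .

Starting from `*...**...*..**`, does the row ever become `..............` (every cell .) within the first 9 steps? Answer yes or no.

no

*..***..**.**.
*.**.*.***.**.
*.**.*.*.*.**.
*.**.*.*.*.**.  (fixed point — unchanged through step 9)
step 9 is *.**.*.*.*.**., still not uniform .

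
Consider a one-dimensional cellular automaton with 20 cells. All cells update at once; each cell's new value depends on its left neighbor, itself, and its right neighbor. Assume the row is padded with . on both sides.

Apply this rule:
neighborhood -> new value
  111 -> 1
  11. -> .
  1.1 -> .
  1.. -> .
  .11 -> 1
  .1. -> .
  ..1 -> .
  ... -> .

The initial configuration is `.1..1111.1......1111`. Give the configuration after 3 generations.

....1...........1...

....111.........111.
....11..........11..
....1...........1...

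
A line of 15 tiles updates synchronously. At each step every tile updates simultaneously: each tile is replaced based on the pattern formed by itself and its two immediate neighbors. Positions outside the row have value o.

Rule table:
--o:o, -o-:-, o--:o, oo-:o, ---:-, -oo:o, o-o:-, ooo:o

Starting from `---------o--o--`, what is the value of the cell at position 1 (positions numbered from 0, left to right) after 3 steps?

o

o-------o-oo-oo
oo-----o--oo-oo
ooo---o-oooo-oo
position 1 holds o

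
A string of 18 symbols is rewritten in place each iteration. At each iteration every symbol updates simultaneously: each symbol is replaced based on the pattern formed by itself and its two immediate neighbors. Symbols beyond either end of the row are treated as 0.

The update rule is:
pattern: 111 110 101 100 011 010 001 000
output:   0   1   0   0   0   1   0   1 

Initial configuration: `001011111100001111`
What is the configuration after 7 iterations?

iteration 1: 101000000101100001
iteration 2: 101011110100101101
iteration 3: 101000010100100101
iteration 4: 101011010100100101
iteration 5: 101001010100100101
iteration 6: 101001010100100101  (fixed point — unchanged through iteration 7)

101001010100100101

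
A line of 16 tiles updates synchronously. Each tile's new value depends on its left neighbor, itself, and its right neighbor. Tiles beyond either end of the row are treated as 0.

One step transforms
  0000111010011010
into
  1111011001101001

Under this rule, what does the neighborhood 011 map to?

0

At position 4 the neighborhood is 011; the next row has 0 there.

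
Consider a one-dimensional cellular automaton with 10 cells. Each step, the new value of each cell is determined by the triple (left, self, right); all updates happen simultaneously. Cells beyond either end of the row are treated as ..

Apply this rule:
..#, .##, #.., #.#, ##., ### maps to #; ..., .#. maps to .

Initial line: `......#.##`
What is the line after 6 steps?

#.########

step 1: .....#.###
step 2: ....#.####
step 3: ...#.#####
step 4: ..#.######
step 5: .#.#######
step 6: #.########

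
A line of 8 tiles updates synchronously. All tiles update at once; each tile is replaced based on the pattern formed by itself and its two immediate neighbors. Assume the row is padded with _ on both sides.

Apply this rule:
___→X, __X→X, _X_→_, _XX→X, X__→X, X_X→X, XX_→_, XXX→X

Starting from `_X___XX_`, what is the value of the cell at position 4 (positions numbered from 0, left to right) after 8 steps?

X

X_XXXX_X
_XXXX_X_
XXXX_X_X
XXX_X_X_
XX_X_X_X
X_X_X_X_
_X_X_X_X
X_X_X_X_
position 4 holds X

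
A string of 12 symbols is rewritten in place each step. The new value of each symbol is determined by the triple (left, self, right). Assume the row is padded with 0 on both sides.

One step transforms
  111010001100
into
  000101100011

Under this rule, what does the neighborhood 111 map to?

0

At position 1 the neighborhood is 111; the next row has 0 there.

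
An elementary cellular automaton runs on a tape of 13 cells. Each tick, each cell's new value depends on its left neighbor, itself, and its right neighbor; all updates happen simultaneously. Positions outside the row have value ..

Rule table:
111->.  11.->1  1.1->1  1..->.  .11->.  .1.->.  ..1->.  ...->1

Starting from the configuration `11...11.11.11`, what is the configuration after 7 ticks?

tick 1: .1.1..11.11.1
tick 2: ..1....11.11.
tick 3: 1...11..11.1.
tick 4: ..1..1...11..
tick 5: 1......1..1.1
tick 6: ..1111.....1.
tick 7: 1....1.111...

1....1.111...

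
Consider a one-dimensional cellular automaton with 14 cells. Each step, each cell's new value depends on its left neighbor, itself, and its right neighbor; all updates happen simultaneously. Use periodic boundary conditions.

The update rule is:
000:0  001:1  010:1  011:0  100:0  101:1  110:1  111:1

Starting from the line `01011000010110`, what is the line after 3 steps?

11101000111010
01111001011111
10111011101111

10111011101111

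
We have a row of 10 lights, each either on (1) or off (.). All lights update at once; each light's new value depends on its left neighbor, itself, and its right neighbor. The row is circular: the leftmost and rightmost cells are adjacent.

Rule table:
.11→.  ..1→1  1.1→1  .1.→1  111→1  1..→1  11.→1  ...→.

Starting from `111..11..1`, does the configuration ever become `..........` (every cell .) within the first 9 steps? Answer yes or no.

no

11111.111.
.11111.111
1.11111.11
11.11111.1
111.11111.
.111.11111
1.111.1111
11.111.111
111.111.11
step 9 is 111.111.11, still not uniform .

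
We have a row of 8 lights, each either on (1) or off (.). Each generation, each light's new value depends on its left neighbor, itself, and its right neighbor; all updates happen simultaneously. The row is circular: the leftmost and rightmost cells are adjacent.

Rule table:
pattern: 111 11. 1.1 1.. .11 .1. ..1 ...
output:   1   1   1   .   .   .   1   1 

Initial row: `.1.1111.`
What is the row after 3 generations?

1.1.111.
.1.1.111
1.1.1.11

1.1.1.11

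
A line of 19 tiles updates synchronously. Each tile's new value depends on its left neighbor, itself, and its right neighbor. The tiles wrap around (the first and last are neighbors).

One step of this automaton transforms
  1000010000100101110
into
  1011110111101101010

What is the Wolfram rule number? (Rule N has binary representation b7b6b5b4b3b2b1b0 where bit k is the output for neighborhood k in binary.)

position 16: 111 → 0  (bit 7 = 0)
position 17: 110 → 1  (bit 6 = 1)
position 14: 101 → 0  (bit 5 = 0)
position 1: 100 → 0  (bit 4 = 0)
position 15: 011 → 1  (bit 3 = 1)
position 0: 010 → 1  (bit 2 = 1)
position 4: 001 → 1  (bit 1 = 1)
position 2: 000 → 1  (bit 0 = 1)
bits b7..b0 = 01001111 = 79

79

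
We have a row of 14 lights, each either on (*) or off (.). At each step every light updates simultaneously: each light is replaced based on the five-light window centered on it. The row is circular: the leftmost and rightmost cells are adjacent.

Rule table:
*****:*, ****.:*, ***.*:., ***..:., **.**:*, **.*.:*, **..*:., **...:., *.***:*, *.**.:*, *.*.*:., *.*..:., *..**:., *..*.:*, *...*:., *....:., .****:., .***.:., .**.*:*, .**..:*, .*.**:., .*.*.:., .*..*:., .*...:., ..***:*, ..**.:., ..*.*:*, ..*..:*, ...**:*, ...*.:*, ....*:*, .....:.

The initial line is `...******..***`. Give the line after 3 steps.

..**.***...*..
**.***....**..
.***....**.*..

.***....**.*..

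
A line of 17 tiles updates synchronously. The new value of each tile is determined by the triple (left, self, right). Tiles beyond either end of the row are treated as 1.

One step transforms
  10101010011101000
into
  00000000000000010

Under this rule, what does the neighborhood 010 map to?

0

At position 2 the neighborhood is 010; the next row has 0 there.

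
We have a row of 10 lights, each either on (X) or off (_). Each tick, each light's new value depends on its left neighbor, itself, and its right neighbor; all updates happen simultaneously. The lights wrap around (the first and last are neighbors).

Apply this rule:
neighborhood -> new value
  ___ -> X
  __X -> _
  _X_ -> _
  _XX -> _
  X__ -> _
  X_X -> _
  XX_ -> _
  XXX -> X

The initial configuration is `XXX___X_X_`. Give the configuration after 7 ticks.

_X__X_____
______XXXX
_XXXX__XX_
__XX______
X____XXXXX
__XX__XXXX
_______XX_

_______XX_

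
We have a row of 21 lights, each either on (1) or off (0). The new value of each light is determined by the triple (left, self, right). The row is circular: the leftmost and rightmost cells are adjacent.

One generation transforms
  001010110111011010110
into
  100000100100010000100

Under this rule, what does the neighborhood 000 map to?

1

At position 0 the neighborhood is 000; the next row has 1 there.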